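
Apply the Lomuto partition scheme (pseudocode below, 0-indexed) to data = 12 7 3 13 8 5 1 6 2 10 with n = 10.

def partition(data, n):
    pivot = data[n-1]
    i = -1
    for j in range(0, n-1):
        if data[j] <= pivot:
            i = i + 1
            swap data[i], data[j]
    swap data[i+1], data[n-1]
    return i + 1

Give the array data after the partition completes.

7 3 8 5 1 6 2 10 12 13

pivot=10, i=-1
j=0: 12>10, skip
j=1: 7≤10, i=0, swap(0,1) ⇒ 7 12 3 13 8 5 1 6 2 10
j=2: 3≤10, i=1, swap(1,2) ⇒ 7 3 12 13 8 5 1 6 2 10
j=3: 13>10, skip
j=4: 8≤10, i=2, swap(2,4) ⇒ 7 3 8 13 12 5 1 6 2 10
j=5: 5≤10, i=3, swap(3,5) ⇒ 7 3 8 5 12 13 1 6 2 10
j=6: 1≤10, i=4, swap(4,6) ⇒ 7 3 8 5 1 13 12 6 2 10
j=7: 6≤10, i=5, swap(5,7) ⇒ 7 3 8 5 1 6 12 13 2 10
j=8: 2≤10, i=6, swap(6,8) ⇒ 7 3 8 5 1 6 2 13 12 10
swap(7,9) ⇒ 7 3 8 5 1 6 2 10 12 13; return 7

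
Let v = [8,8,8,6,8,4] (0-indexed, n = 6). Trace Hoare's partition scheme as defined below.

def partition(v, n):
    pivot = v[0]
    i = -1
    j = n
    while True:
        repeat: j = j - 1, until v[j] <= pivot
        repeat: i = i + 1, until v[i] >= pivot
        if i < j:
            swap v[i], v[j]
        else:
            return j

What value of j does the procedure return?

2

pivot = v[0] = 8; i = -1, j = 6
j→5 (v[5]=4≤8), i→0 (v[0]=8≥8); i<j, swap → [4,8,8,6,8,8]
j→4 (v[4]=8≤8), i→1 (v[1]=8≥8); i<j, swap → [4,8,8,6,8,8]
j→3 (v[3]=6≤8), i→2 (v[2]=8≥8); i<j, swap → [4,8,6,8,8,8]
j→2, i→3; i≥j, return j=2. v = [4,8,6,8,8,8]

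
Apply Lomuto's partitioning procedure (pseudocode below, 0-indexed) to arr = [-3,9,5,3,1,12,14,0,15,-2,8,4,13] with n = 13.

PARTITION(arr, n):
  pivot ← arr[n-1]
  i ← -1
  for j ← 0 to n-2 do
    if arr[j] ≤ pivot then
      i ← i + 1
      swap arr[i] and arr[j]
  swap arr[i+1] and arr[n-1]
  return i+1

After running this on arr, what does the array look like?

[-3,9,5,3,1,12,0,-2,8,4,13,14,15]

pivot = arr[12] = 13; i = -1
j=0: arr[0]=-3 ≤ 13 → i=0, swap arr[0],arr[0] (no change) → [-3,9,5,3,1,12,14,0,15,-2,8,4,13]
j=1: arr[1]=9 ≤ 13 → i=1, swap arr[1],arr[1] (no change) → [-3,9,5,3,1,12,14,0,15,-2,8,4,13]
j=2: arr[2]=5 ≤ 13 → i=2, swap arr[2],arr[2] (no change) → [-3,9,5,3,1,12,14,0,15,-2,8,4,13]
j=3: arr[3]=3 ≤ 13 → i=3, swap arr[3],arr[3] (no change) → [-3,9,5,3,1,12,14,0,15,-2,8,4,13]
j=4: arr[4]=1 ≤ 13 → i=4, swap arr[4],arr[4] (no change) → [-3,9,5,3,1,12,14,0,15,-2,8,4,13]
j=5: arr[5]=12 ≤ 13 → i=5, swap arr[5],arr[5] (no change) → [-3,9,5,3,1,12,14,0,15,-2,8,4,13]
j=6: arr[6]=14 > 13 → no swap
j=7: arr[7]=0 ≤ 13 → i=6, swap arr[6],arr[7] → [-3,9,5,3,1,12,0,14,15,-2,8,4,13]
j=8: arr[8]=15 > 13 → no swap
j=9: arr[9]=-2 ≤ 13 → i=7, swap arr[7],arr[9] → [-3,9,5,3,1,12,0,-2,15,14,8,4,13]
j=10: arr[10]=8 ≤ 13 → i=8, swap arr[8],arr[10] → [-3,9,5,3,1,12,0,-2,8,14,15,4,13]
j=11: arr[11]=4 ≤ 13 → i=9, swap arr[9],arr[11] → [-3,9,5,3,1,12,0,-2,8,4,15,14,13]
final swap arr[10],arr[12] → [-3,9,5,3,1,12,0,-2,8,4,13,14,15]; return 10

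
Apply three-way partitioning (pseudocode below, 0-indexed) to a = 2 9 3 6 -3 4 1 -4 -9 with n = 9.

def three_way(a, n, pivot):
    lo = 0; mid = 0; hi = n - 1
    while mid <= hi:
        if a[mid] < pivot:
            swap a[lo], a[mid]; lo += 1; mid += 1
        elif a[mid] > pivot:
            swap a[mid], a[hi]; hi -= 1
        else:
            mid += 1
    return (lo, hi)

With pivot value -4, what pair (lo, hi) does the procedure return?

(1, 1)

lo=0 mid=0 hi=8
2>-4: swap(0,8), hi=7 ⇒ -9 9 3 6 -3 4 1 -4 2
-9<-4: swap(0,0), lo=1 mid=1 ⇒ -9 9 3 6 -3 4 1 -4 2
9>-4: swap(1,7), hi=6 ⇒ -9 -4 3 6 -3 4 1 9 2
-4=-4: mid=2
3>-4: swap(2,6), hi=5 ⇒ -9 -4 1 6 -3 4 3 9 2
1>-4: swap(2,5), hi=4 ⇒ -9 -4 4 6 -3 1 3 9 2
4>-4: swap(2,4), hi=3 ⇒ -9 -4 -3 6 4 1 3 9 2
-3>-4: swap(2,3), hi=2 ⇒ -9 -4 6 -3 4 1 3 9 2
6>-4: swap(2,2), hi=1 ⇒ -9 -4 6 -3 4 1 3 9 2
done. lo=1 hi=1; a=-9 -4 6 -3 4 1 3 9 2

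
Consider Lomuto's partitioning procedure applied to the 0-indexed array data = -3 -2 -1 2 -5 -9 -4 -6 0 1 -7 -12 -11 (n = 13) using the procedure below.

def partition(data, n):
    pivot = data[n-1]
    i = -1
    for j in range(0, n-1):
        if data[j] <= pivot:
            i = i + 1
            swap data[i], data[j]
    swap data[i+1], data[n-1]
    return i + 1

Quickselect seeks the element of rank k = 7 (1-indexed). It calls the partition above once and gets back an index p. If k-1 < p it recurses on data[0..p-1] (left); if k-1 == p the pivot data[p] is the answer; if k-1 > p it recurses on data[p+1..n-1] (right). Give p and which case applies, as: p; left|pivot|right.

1; right

pivot=-11, i=-1
j=0: -3>-11, skip
j=1: -2>-11, skip
j=2: -1>-11, skip
j=3: 2>-11, skip
j=4: -5>-11, skip
j=5: -9>-11, skip
j=6: -4>-11, skip
j=7: -6>-11, skip
j=8: 0>-11, skip
j=9: 1>-11, skip
j=10: -7>-11, skip
j=11: -12≤-11, i=0, swap(0,11) ⇒ -12 -2 -1 2 -5 -9 -4 -6 0 1 -7 -3 -11
swap(1,12) ⇒ -12 -11 -1 2 -5 -9 -4 -6 0 1 -7 -3 -2; return 1
p = 1; k-1 = 6 > 1 ⇒ right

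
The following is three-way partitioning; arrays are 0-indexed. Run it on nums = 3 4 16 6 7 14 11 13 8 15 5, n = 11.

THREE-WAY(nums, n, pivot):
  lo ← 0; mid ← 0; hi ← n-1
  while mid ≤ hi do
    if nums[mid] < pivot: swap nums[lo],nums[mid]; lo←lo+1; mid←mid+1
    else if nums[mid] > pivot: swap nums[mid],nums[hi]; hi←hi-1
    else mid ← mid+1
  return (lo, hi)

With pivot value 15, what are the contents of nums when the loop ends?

pivot = 15; lo=0, mid=0, hi=10
nums[mid]=3<15: swap nums[0],nums[0]; lo=1,mid=1 → 3 4 16 6 7 14 11 13 8 15 5
nums[mid]=4<15: swap nums[1],nums[1]; lo=2,mid=2 → 3 4 16 6 7 14 11 13 8 15 5
nums[mid]=16>15: swap nums[2],nums[10]; hi=9 → 3 4 5 6 7 14 11 13 8 15 16
nums[mid]=5<15: swap nums[2],nums[2]; lo=3,mid=3 → 3 4 5 6 7 14 11 13 8 15 16
nums[mid]=6<15: swap nums[3],nums[3]; lo=4,mid=4 → 3 4 5 6 7 14 11 13 8 15 16
nums[mid]=7<15: swap nums[4],nums[4]; lo=5,mid=5 → 3 4 5 6 7 14 11 13 8 15 16
nums[mid]=14<15: swap nums[5],nums[5]; lo=6,mid=6 → 3 4 5 6 7 14 11 13 8 15 16
nums[mid]=11<15: swap nums[6],nums[6]; lo=7,mid=7 → 3 4 5 6 7 14 11 13 8 15 16
nums[mid]=13<15: swap nums[7],nums[7]; lo=8,mid=8 → 3 4 5 6 7 14 11 13 8 15 16
nums[mid]=8<15: swap nums[8],nums[8]; lo=9,mid=9 → 3 4 5 6 7 14 11 13 8 15 16
nums[mid]=15=15: mid=10
end: lo=9, hi=9; nums = 3 4 5 6 7 14 11 13 8 15 16

3 4 5 6 7 14 11 13 8 15 16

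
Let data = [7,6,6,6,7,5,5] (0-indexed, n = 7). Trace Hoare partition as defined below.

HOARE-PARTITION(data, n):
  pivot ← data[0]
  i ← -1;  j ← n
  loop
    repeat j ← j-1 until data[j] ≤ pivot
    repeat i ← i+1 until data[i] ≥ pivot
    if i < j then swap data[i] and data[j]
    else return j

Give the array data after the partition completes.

pivot=7
j stops at 6 (5), i stops at 0 (7); swap ⇒ [5,6,6,6,7,5,7]
j stops at 5 (5), i stops at 4 (7); swap ⇒ [5,6,6,6,5,7,7]
j stops at 4, i stops at 5; i≥j ⇒ return 4. data=[5,6,6,6,5,7,7]

[5,6,6,6,5,7,7]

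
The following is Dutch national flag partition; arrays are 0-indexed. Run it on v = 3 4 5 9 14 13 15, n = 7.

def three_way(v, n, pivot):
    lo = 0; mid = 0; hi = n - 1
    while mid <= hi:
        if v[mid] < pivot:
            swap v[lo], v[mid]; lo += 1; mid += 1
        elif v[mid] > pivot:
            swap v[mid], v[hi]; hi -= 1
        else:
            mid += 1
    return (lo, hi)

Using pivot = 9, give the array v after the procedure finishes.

pivot = 9; lo=0, mid=0, hi=6
v[mid]=3<9: swap v[0],v[0]; lo=1,mid=1 → 3 4 5 9 14 13 15
v[mid]=4<9: swap v[1],v[1]; lo=2,mid=2 → 3 4 5 9 14 13 15
v[mid]=5<9: swap v[2],v[2]; lo=3,mid=3 → 3 4 5 9 14 13 15
v[mid]=9=9: mid=4
v[mid]=14>9: swap v[4],v[6]; hi=5 → 3 4 5 9 15 13 14
v[mid]=15>9: swap v[4],v[5]; hi=4 → 3 4 5 9 13 15 14
v[mid]=13>9: swap v[4],v[4]; hi=3 → 3 4 5 9 13 15 14
end: lo=3, hi=3; v = 3 4 5 9 13 15 14

3 4 5 9 13 15 14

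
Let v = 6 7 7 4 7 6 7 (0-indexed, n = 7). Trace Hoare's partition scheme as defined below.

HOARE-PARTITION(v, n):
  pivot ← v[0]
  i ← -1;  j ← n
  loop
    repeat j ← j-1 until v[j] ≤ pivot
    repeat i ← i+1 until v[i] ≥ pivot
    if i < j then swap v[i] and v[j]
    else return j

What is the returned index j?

pivot=6
j stops at 5 (6), i stops at 0 (6); swap ⇒ 6 7 7 4 7 6 7
j stops at 3 (4), i stops at 1 (7); swap ⇒ 6 4 7 7 7 6 7
j stops at 1, i stops at 2; i≥j ⇒ return 1. v=6 4 7 7 7 6 7

1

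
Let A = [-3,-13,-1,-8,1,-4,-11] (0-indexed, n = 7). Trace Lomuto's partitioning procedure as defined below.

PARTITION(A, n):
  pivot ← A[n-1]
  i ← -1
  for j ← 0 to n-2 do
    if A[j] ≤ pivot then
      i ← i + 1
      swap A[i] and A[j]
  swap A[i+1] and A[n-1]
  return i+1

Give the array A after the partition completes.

pivot = A[6] = -11; i = -1
j=0: A[0]=-3 > -11 → no swap
j=1: A[1]=-13 ≤ -11 → i=0, swap A[0],A[1] → [-13,-3,-1,-8,1,-4,-11]
j=2: A[2]=-1 > -11 → no swap
j=3: A[3]=-8 > -11 → no swap
j=4: A[4]=1 > -11 → no swap
j=5: A[5]=-4 > -11 → no swap
final swap A[1],A[6] → [-13,-11,-1,-8,1,-4,-3]; return 1

[-13,-11,-1,-8,1,-4,-3]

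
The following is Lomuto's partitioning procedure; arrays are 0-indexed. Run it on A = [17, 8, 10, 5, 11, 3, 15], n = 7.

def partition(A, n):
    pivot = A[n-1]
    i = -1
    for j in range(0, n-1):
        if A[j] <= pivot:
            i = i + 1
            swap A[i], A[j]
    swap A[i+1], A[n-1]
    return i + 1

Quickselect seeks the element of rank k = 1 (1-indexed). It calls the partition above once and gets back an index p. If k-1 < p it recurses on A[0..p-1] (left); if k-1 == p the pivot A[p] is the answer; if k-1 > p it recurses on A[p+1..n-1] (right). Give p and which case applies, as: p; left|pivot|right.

pivot=15, i=-1
j=0: 17>15, skip
j=1: 8≤15, i=0, swap(0,1) ⇒ [8, 17, 10, 5, 11, 3, 15]
j=2: 10≤15, i=1, swap(1,2) ⇒ [8, 10, 17, 5, 11, 3, 15]
j=3: 5≤15, i=2, swap(2,3) ⇒ [8, 10, 5, 17, 11, 3, 15]
j=4: 11≤15, i=3, swap(3,4) ⇒ [8, 10, 5, 11, 17, 3, 15]
j=5: 3≤15, i=4, swap(4,5) ⇒ [8, 10, 5, 11, 3, 17, 15]
swap(5,6) ⇒ [8, 10, 5, 11, 3, 15, 17]; return 5
p = 5; k-1 = 0 < 5 ⇒ left

5; left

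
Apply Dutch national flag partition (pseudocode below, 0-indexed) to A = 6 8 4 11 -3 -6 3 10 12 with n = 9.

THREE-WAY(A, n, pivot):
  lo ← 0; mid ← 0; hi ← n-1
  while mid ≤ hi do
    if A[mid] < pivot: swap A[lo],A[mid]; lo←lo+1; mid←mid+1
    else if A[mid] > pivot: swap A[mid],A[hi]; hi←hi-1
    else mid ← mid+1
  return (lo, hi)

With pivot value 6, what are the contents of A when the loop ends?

3 4 -6 -3 6 11 10 12 8

lo=0 mid=0 hi=8
6=6: mid=1
8>6: swap(1,8), hi=7 ⇒ 6 12 4 11 -3 -6 3 10 8
12>6: swap(1,7), hi=6 ⇒ 6 10 4 11 -3 -6 3 12 8
10>6: swap(1,6), hi=5 ⇒ 6 3 4 11 -3 -6 10 12 8
3<6: swap(0,1), lo=1 mid=2 ⇒ 3 6 4 11 -3 -6 10 12 8
4<6: swap(1,2), lo=2 mid=3 ⇒ 3 4 6 11 -3 -6 10 12 8
11>6: swap(3,5), hi=4 ⇒ 3 4 6 -6 -3 11 10 12 8
-6<6: swap(2,3), lo=3 mid=4 ⇒ 3 4 -6 6 -3 11 10 12 8
-3<6: swap(3,4), lo=4 mid=5 ⇒ 3 4 -6 -3 6 11 10 12 8
done. lo=4 hi=4; A=3 4 -6 -3 6 11 10 12 8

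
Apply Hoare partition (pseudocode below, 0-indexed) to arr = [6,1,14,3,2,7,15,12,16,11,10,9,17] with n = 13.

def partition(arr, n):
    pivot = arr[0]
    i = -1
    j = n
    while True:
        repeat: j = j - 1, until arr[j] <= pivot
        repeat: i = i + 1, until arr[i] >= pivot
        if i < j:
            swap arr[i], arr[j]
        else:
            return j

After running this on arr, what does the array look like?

[2,1,3,14,6,7,15,12,16,11,10,9,17]

pivot=6
j stops at 4 (2), i stops at 0 (6); swap ⇒ [2,1,14,3,6,7,15,12,16,11,10,9,17]
j stops at 3 (3), i stops at 2 (14); swap ⇒ [2,1,3,14,6,7,15,12,16,11,10,9,17]
j stops at 2, i stops at 3; i≥j ⇒ return 2. arr=[2,1,3,14,6,7,15,12,16,11,10,9,17]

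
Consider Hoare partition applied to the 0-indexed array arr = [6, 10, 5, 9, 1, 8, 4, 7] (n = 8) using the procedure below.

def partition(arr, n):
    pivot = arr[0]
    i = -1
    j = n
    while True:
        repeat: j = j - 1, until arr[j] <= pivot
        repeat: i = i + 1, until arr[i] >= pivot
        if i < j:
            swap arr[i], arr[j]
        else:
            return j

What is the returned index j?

2

pivot = arr[0] = 6; i = -1, j = 8
j→6 (arr[6]=4≤6), i→0 (arr[0]=6≥6); i<j, swap → [4, 10, 5, 9, 1, 8, 6, 7]
j→4 (arr[4]=1≤6), i→1 (arr[1]=10≥6); i<j, swap → [4, 1, 5, 9, 10, 8, 6, 7]
j→2, i→3; i≥j, return j=2. arr = [4, 1, 5, 9, 10, 8, 6, 7]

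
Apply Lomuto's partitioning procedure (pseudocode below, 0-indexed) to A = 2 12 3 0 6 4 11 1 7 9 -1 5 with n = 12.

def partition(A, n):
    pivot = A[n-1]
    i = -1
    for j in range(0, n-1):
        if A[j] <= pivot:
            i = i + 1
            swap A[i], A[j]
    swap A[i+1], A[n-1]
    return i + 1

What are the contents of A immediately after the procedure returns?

2 3 0 4 1 -1 5 6 7 9 12 11

pivot = A[11] = 5; i = -1
j=0: A[0]=2 ≤ 5 → i=0, swap A[0],A[0] (no change) → 2 12 3 0 6 4 11 1 7 9 -1 5
j=1: A[1]=12 > 5 → no swap
j=2: A[2]=3 ≤ 5 → i=1, swap A[1],A[2] → 2 3 12 0 6 4 11 1 7 9 -1 5
j=3: A[3]=0 ≤ 5 → i=2, swap A[2],A[3] → 2 3 0 12 6 4 11 1 7 9 -1 5
j=4: A[4]=6 > 5 → no swap
j=5: A[5]=4 ≤ 5 → i=3, swap A[3],A[5] → 2 3 0 4 6 12 11 1 7 9 -1 5
j=6: A[6]=11 > 5 → no swap
j=7: A[7]=1 ≤ 5 → i=4, swap A[4],A[7] → 2 3 0 4 1 12 11 6 7 9 -1 5
j=8: A[8]=7 > 5 → no swap
j=9: A[9]=9 > 5 → no swap
j=10: A[10]=-1 ≤ 5 → i=5, swap A[5],A[10] → 2 3 0 4 1 -1 11 6 7 9 12 5
final swap A[6],A[11] → 2 3 0 4 1 -1 5 6 7 9 12 11; return 6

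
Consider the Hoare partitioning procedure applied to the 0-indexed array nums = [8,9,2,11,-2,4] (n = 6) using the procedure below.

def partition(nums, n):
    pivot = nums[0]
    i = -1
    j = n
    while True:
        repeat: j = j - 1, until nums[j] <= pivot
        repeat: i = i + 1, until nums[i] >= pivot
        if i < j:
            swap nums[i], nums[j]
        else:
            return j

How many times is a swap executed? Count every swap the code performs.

pivot = nums[0] = 8; i = -1, j = 6
j→5 (nums[5]=4≤8), i→0 (nums[0]=8≥8); i<j, swap → [4,9,2,11,-2,8]
j→4 (nums[4]=-2≤8), i→1 (nums[1]=9≥8); i<j, swap → [4,-2,2,11,9,8]
j→2, i→3; i≥j, return j=2. nums = [4,-2,2,11,9,8]

2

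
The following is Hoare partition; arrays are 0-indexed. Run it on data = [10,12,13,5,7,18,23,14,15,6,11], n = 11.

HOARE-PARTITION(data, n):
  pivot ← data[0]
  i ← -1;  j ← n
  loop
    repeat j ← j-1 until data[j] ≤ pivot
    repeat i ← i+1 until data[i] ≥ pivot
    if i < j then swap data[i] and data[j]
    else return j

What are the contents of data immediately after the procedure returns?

pivot = data[0] = 10; i = -1, j = 11
j→9 (data[9]=6≤10), i→0 (data[0]=10≥10); i<j, swap → [6,12,13,5,7,18,23,14,15,10,11]
j→4 (data[4]=7≤10), i→1 (data[1]=12≥10); i<j, swap → [6,7,13,5,12,18,23,14,15,10,11]
j→3 (data[3]=5≤10), i→2 (data[2]=13≥10); i<j, swap → [6,7,5,13,12,18,23,14,15,10,11]
j→2, i→3; i≥j, return j=2. data = [6,7,5,13,12,18,23,14,15,10,11]

[6,7,5,13,12,18,23,14,15,10,11]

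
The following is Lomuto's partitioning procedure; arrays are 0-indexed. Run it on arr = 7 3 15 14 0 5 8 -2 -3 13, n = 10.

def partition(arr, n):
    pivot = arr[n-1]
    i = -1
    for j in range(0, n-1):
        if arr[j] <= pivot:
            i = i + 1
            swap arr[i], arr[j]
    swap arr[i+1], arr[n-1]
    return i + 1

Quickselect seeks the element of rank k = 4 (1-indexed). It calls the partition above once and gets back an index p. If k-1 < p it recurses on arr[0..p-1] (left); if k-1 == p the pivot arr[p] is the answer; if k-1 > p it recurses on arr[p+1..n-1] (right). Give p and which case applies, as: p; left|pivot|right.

7; left

pivot = arr[9] = 13; i = -1
j=0: arr[0]=7 ≤ 13 → i=0, swap arr[0],arr[0] (no change) → 7 3 15 14 0 5 8 -2 -3 13
j=1: arr[1]=3 ≤ 13 → i=1, swap arr[1],arr[1] (no change) → 7 3 15 14 0 5 8 -2 -3 13
j=2: arr[2]=15 > 13 → no swap
j=3: arr[3]=14 > 13 → no swap
j=4: arr[4]=0 ≤ 13 → i=2, swap arr[2],arr[4] → 7 3 0 14 15 5 8 -2 -3 13
j=5: arr[5]=5 ≤ 13 → i=3, swap arr[3],arr[5] → 7 3 0 5 15 14 8 -2 -3 13
j=6: arr[6]=8 ≤ 13 → i=4, swap arr[4],arr[6] → 7 3 0 5 8 14 15 -2 -3 13
j=7: arr[7]=-2 ≤ 13 → i=5, swap arr[5],arr[7] → 7 3 0 5 8 -2 15 14 -3 13
j=8: arr[8]=-3 ≤ 13 → i=6, swap arr[6],arr[8] → 7 3 0 5 8 -2 -3 14 15 13
final swap arr[7],arr[9] → 7 3 0 5 8 -2 -3 13 15 14; return 7
p = 7; k-1 = 3 < 7 ⇒ left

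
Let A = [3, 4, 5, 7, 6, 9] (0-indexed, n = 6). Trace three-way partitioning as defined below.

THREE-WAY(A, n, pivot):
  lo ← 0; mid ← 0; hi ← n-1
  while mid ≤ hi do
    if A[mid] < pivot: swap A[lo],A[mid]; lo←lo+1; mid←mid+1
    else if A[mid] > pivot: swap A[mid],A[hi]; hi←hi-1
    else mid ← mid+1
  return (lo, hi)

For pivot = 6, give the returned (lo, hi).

pivot = 6; lo=0, mid=0, hi=5
A[mid]=3<6: swap A[0],A[0]; lo=1,mid=1 → [3, 4, 5, 7, 6, 9]
A[mid]=4<6: swap A[1],A[1]; lo=2,mid=2 → [3, 4, 5, 7, 6, 9]
A[mid]=5<6: swap A[2],A[2]; lo=3,mid=3 → [3, 4, 5, 7, 6, 9]
A[mid]=7>6: swap A[3],A[5]; hi=4 → [3, 4, 5, 9, 6, 7]
A[mid]=9>6: swap A[3],A[4]; hi=3 → [3, 4, 5, 6, 9, 7]
A[mid]=6=6: mid=4
end: lo=3, hi=3; A = [3, 4, 5, 6, 9, 7]

(3, 3)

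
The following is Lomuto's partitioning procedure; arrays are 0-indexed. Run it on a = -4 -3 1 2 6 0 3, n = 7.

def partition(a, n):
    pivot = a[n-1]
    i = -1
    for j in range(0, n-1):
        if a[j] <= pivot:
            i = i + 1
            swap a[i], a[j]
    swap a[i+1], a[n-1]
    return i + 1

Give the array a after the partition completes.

-4 -3 1 2 0 3 6

pivot = a[6] = 3; i = -1
j=0: a[0]=-4 ≤ 3 → i=0, swap a[0],a[0] (no change) → -4 -3 1 2 6 0 3
j=1: a[1]=-3 ≤ 3 → i=1, swap a[1],a[1] (no change) → -4 -3 1 2 6 0 3
j=2: a[2]=1 ≤ 3 → i=2, swap a[2],a[2] (no change) → -4 -3 1 2 6 0 3
j=3: a[3]=2 ≤ 3 → i=3, swap a[3],a[3] (no change) → -4 -3 1 2 6 0 3
j=4: a[4]=6 > 3 → no swap
j=5: a[5]=0 ≤ 3 → i=4, swap a[4],a[5] → -4 -3 1 2 0 6 3
final swap a[5],a[6] → -4 -3 1 2 0 3 6; return 5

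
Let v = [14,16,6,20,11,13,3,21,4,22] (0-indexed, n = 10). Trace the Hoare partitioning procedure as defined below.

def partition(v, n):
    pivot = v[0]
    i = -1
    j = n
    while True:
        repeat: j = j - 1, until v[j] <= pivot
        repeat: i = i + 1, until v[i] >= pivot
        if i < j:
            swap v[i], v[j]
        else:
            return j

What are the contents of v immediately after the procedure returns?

[4,3,6,13,11,20,16,21,14,22]

pivot=14
j stops at 8 (4), i stops at 0 (14); swap ⇒ [4,16,6,20,11,13,3,21,14,22]
j stops at 6 (3), i stops at 1 (16); swap ⇒ [4,3,6,20,11,13,16,21,14,22]
j stops at 5 (13), i stops at 3 (20); swap ⇒ [4,3,6,13,11,20,16,21,14,22]
j stops at 4, i stops at 5; i≥j ⇒ return 4. v=[4,3,6,13,11,20,16,21,14,22]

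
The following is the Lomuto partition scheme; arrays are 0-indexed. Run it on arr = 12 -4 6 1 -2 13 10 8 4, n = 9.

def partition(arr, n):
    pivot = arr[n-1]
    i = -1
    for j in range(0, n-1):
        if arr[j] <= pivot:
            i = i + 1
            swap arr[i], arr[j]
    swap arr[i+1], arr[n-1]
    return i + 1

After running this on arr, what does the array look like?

pivot = arr[8] = 4; i = -1
j=0: arr[0]=12 > 4 → no swap
j=1: arr[1]=-4 ≤ 4 → i=0, swap arr[0],arr[1] → -4 12 6 1 -2 13 10 8 4
j=2: arr[2]=6 > 4 → no swap
j=3: arr[3]=1 ≤ 4 → i=1, swap arr[1],arr[3] → -4 1 6 12 -2 13 10 8 4
j=4: arr[4]=-2 ≤ 4 → i=2, swap arr[2],arr[4] → -4 1 -2 12 6 13 10 8 4
j=5: arr[5]=13 > 4 → no swap
j=6: arr[6]=10 > 4 → no swap
j=7: arr[7]=8 > 4 → no swap
final swap arr[3],arr[8] → -4 1 -2 4 6 13 10 8 12; return 3

-4 1 -2 4 6 13 10 8 12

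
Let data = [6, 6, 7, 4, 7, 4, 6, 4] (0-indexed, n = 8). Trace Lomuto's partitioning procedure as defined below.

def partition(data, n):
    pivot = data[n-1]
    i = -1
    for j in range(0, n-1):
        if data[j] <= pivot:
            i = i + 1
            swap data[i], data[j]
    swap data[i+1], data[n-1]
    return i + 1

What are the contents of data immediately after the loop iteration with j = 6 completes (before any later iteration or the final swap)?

[4, 4, 7, 6, 7, 6, 6, 4]

pivot = data[7] = 4; i = -1
j=0: data[0]=6 > 4 → no swap
j=1: data[1]=6 > 4 → no swap
j=2: data[2]=7 > 4 → no swap
j=3: data[3]=4 ≤ 4 → i=0, swap data[0],data[3] → [4, 6, 7, 6, 7, 4, 6, 4]
j=4: data[4]=7 > 4 → no swap
j=5: data[5]=4 ≤ 4 → i=1, swap data[1],data[5] → [4, 4, 7, 6, 7, 6, 6, 4]
j=6: data[6]=6 > 4 → no swap
(after j=6) data = [4, 4, 7, 6, 7, 6, 6, 4]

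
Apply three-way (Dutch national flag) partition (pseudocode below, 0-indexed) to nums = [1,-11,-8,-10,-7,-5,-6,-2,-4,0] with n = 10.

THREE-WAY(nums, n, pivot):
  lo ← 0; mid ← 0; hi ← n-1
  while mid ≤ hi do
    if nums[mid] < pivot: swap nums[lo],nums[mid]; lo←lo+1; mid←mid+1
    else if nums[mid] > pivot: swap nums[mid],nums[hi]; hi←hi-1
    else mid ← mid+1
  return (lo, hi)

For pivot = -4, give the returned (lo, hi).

(6, 6)

lo=0 mid=0 hi=9
1>-4: swap(0,9), hi=8 ⇒ [0,-11,-8,-10,-7,-5,-6,-2,-4,1]
0>-4: swap(0,8), hi=7 ⇒ [-4,-11,-8,-10,-7,-5,-6,-2,0,1]
-4=-4: mid=1
-11<-4: swap(0,1), lo=1 mid=2 ⇒ [-11,-4,-8,-10,-7,-5,-6,-2,0,1]
-8<-4: swap(1,2), lo=2 mid=3 ⇒ [-11,-8,-4,-10,-7,-5,-6,-2,0,1]
-10<-4: swap(2,3), lo=3 mid=4 ⇒ [-11,-8,-10,-4,-7,-5,-6,-2,0,1]
-7<-4: swap(3,4), lo=4 mid=5 ⇒ [-11,-8,-10,-7,-4,-5,-6,-2,0,1]
-5<-4: swap(4,5), lo=5 mid=6 ⇒ [-11,-8,-10,-7,-5,-4,-6,-2,0,1]
-6<-4: swap(5,6), lo=6 mid=7 ⇒ [-11,-8,-10,-7,-5,-6,-4,-2,0,1]
-2>-4: swap(7,7), hi=6 ⇒ [-11,-8,-10,-7,-5,-6,-4,-2,0,1]
done. lo=6 hi=6; nums=[-11,-8,-10,-7,-5,-6,-4,-2,0,1]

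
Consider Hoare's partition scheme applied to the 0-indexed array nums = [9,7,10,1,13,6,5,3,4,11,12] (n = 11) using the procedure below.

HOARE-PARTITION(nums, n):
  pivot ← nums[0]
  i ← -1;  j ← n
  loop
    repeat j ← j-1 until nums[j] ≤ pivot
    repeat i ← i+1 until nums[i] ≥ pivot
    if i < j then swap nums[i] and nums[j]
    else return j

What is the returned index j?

pivot = nums[0] = 9; i = -1, j = 11
j→8 (nums[8]=4≤9), i→0 (nums[0]=9≥9); i<j, swap → [4,7,10,1,13,6,5,3,9,11,12]
j→7 (nums[7]=3≤9), i→2 (nums[2]=10≥9); i<j, swap → [4,7,3,1,13,6,5,10,9,11,12]
j→6 (nums[6]=5≤9), i→4 (nums[4]=13≥9); i<j, swap → [4,7,3,1,5,6,13,10,9,11,12]
j→5, i→6; i≥j, return j=5. nums = [4,7,3,1,5,6,13,10,9,11,12]

5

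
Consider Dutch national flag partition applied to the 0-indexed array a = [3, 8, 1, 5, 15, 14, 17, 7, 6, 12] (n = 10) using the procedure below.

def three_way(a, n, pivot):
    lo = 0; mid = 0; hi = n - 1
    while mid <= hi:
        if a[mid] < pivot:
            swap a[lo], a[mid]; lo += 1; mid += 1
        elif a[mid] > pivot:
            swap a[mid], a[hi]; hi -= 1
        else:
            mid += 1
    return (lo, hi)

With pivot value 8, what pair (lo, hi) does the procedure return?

(5, 5)

pivot = 8; lo=0, mid=0, hi=9
a[mid]=3<8: swap a[0],a[0]; lo=1,mid=1 → [3, 8, 1, 5, 15, 14, 17, 7, 6, 12]
a[mid]=8=8: mid=2
a[mid]=1<8: swap a[1],a[2]; lo=2,mid=3 → [3, 1, 8, 5, 15, 14, 17, 7, 6, 12]
a[mid]=5<8: swap a[2],a[3]; lo=3,mid=4 → [3, 1, 5, 8, 15, 14, 17, 7, 6, 12]
a[mid]=15>8: swap a[4],a[9]; hi=8 → [3, 1, 5, 8, 12, 14, 17, 7, 6, 15]
a[mid]=12>8: swap a[4],a[8]; hi=7 → [3, 1, 5, 8, 6, 14, 17, 7, 12, 15]
a[mid]=6<8: swap a[3],a[4]; lo=4,mid=5 → [3, 1, 5, 6, 8, 14, 17, 7, 12, 15]
a[mid]=14>8: swap a[5],a[7]; hi=6 → [3, 1, 5, 6, 8, 7, 17, 14, 12, 15]
a[mid]=7<8: swap a[4],a[5]; lo=5,mid=6 → [3, 1, 5, 6, 7, 8, 17, 14, 12, 15]
a[mid]=17>8: swap a[6],a[6]; hi=5 → [3, 1, 5, 6, 7, 8, 17, 14, 12, 15]
end: lo=5, hi=5; a = [3, 1, 5, 6, 7, 8, 17, 14, 12, 15]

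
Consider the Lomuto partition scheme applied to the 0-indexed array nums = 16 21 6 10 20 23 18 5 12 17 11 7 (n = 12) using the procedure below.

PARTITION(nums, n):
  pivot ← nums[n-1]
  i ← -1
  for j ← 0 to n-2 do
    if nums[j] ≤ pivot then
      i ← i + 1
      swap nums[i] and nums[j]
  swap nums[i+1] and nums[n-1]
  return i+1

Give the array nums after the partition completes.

6 5 7 10 20 23 18 21 12 17 11 16

pivot=7, i=-1
j=0: 16>7, skip
j=1: 21>7, skip
j=2: 6≤7, i=0, swap(0,2) ⇒ 6 21 16 10 20 23 18 5 12 17 11 7
j=3: 10>7, skip
j=4: 20>7, skip
j=5: 23>7, skip
j=6: 18>7, skip
j=7: 5≤7, i=1, swap(1,7) ⇒ 6 5 16 10 20 23 18 21 12 17 11 7
j=8: 12>7, skip
j=9: 17>7, skip
j=10: 11>7, skip
swap(2,11) ⇒ 6 5 7 10 20 23 18 21 12 17 11 16; return 2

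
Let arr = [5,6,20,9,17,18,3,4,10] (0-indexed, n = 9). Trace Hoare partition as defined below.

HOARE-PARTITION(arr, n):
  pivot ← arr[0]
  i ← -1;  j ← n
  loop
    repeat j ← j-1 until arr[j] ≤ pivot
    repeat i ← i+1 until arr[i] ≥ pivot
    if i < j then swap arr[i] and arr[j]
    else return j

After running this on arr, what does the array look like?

[4,3,20,9,17,18,6,5,10]

pivot=5
j stops at 7 (4), i stops at 0 (5); swap ⇒ [4,6,20,9,17,18,3,5,10]
j stops at 6 (3), i stops at 1 (6); swap ⇒ [4,3,20,9,17,18,6,5,10]
j stops at 1, i stops at 2; i≥j ⇒ return 1. arr=[4,3,20,9,17,18,6,5,10]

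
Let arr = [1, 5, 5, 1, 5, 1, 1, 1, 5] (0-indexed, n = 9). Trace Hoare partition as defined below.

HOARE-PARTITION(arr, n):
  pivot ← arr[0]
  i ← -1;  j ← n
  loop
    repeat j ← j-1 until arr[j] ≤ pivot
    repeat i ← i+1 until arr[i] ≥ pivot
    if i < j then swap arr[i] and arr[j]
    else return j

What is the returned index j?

pivot = arr[0] = 1; i = -1, j = 9
j→7 (arr[7]=1≤1), i→0 (arr[0]=1≥1); i<j, swap → [1, 5, 5, 1, 5, 1, 1, 1, 5]
j→6 (arr[6]=1≤1), i→1 (arr[1]=5≥1); i<j, swap → [1, 1, 5, 1, 5, 1, 5, 1, 5]
j→5 (arr[5]=1≤1), i→2 (arr[2]=5≥1); i<j, swap → [1, 1, 1, 1, 5, 5, 5, 1, 5]
j→3, i→3; i≥j, return j=3. arr = [1, 1, 1, 1, 5, 5, 5, 1, 5]

3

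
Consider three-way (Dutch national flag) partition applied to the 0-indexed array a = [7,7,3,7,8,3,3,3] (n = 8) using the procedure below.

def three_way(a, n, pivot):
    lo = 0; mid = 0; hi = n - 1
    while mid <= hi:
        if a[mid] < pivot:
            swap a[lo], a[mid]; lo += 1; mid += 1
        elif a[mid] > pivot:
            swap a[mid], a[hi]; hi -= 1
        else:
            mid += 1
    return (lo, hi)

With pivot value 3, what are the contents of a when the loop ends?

pivot = 3; lo=0, mid=0, hi=7
a[mid]=7>3: swap a[0],a[7]; hi=6 → [3,7,3,7,8,3,3,7]
a[mid]=3=3: mid=1
a[mid]=7>3: swap a[1],a[6]; hi=5 → [3,3,3,7,8,3,7,7]
a[mid]=3=3: mid=2
a[mid]=3=3: mid=3
a[mid]=7>3: swap a[3],a[5]; hi=4 → [3,3,3,3,8,7,7,7]
a[mid]=3=3: mid=4
a[mid]=8>3: swap a[4],a[4]; hi=3 → [3,3,3,3,8,7,7,7]
end: lo=0, hi=3; a = [3,3,3,3,8,7,7,7]

[3,3,3,3,8,7,7,7]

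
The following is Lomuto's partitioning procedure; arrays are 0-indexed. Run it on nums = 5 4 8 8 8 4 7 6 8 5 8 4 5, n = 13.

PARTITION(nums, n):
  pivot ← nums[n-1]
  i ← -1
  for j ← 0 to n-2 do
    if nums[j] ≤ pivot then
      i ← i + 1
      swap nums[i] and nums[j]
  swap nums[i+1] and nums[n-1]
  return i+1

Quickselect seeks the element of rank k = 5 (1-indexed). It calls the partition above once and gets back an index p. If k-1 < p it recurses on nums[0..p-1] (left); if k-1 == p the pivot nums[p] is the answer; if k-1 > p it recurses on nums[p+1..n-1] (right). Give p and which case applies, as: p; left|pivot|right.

5; left

pivot=5, i=-1
j=0: 5≤5, i=0, swap(0,0) ⇒ 5 4 8 8 8 4 7 6 8 5 8 4 5
j=1: 4≤5, i=1, swap(1,1) ⇒ 5 4 8 8 8 4 7 6 8 5 8 4 5
j=2: 8>5, skip
j=3: 8>5, skip
j=4: 8>5, skip
j=5: 4≤5, i=2, swap(2,5) ⇒ 5 4 4 8 8 8 7 6 8 5 8 4 5
j=6: 7>5, skip
j=7: 6>5, skip
j=8: 8>5, skip
j=9: 5≤5, i=3, swap(3,9) ⇒ 5 4 4 5 8 8 7 6 8 8 8 4 5
j=10: 8>5, skip
j=11: 4≤5, i=4, swap(4,11) ⇒ 5 4 4 5 4 8 7 6 8 8 8 8 5
swap(5,12) ⇒ 5 4 4 5 4 5 7 6 8 8 8 8 8; return 5
p = 5; k-1 = 4 < 5 ⇒ left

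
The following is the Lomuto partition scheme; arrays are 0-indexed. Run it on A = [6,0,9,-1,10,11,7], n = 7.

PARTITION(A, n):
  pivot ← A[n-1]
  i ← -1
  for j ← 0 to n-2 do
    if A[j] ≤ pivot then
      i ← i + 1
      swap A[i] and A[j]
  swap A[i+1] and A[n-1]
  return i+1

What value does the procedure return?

3

pivot = A[6] = 7; i = -1
j=0: A[0]=6 ≤ 7 → i=0, swap A[0],A[0] (no change) → [6,0,9,-1,10,11,7]
j=1: A[1]=0 ≤ 7 → i=1, swap A[1],A[1] (no change) → [6,0,9,-1,10,11,7]
j=2: A[2]=9 > 7 → no swap
j=3: A[3]=-1 ≤ 7 → i=2, swap A[2],A[3] → [6,0,-1,9,10,11,7]
j=4: A[4]=10 > 7 → no swap
j=5: A[5]=11 > 7 → no swap
final swap A[3],A[6] → [6,0,-1,7,10,11,9]; return 3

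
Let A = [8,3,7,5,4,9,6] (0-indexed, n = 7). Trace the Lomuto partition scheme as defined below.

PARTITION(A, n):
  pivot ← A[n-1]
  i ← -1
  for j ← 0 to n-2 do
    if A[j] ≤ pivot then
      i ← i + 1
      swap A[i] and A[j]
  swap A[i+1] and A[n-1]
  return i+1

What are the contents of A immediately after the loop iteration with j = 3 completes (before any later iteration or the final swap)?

pivot = A[6] = 6; i = -1
j=0: A[0]=8 > 6 → no swap
j=1: A[1]=3 ≤ 6 → i=0, swap A[0],A[1] → [3,8,7,5,4,9,6]
j=2: A[2]=7 > 6 → no swap
j=3: A[3]=5 ≤ 6 → i=1, swap A[1],A[3] → [3,5,7,8,4,9,6]
(after j=3) A = [3,5,7,8,4,9,6]

[3,5,7,8,4,9,6]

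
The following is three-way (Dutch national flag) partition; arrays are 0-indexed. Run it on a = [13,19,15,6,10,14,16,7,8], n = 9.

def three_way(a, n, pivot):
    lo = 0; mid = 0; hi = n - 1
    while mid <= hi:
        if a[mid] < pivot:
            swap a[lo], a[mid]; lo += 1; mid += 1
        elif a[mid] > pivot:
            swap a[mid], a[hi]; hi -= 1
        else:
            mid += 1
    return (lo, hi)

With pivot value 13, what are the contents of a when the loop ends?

[8,7,6,10,13,16,14,15,19]

pivot = 13; lo=0, mid=0, hi=8
a[mid]=13=13: mid=1
a[mid]=19>13: swap a[1],a[8]; hi=7 → [13,8,15,6,10,14,16,7,19]
a[mid]=8<13: swap a[0],a[1]; lo=1,mid=2 → [8,13,15,6,10,14,16,7,19]
a[mid]=15>13: swap a[2],a[7]; hi=6 → [8,13,7,6,10,14,16,15,19]
a[mid]=7<13: swap a[1],a[2]; lo=2,mid=3 → [8,7,13,6,10,14,16,15,19]
a[mid]=6<13: swap a[2],a[3]; lo=3,mid=4 → [8,7,6,13,10,14,16,15,19]
a[mid]=10<13: swap a[3],a[4]; lo=4,mid=5 → [8,7,6,10,13,14,16,15,19]
a[mid]=14>13: swap a[5],a[6]; hi=5 → [8,7,6,10,13,16,14,15,19]
a[mid]=16>13: swap a[5],a[5]; hi=4 → [8,7,6,10,13,16,14,15,19]
end: lo=4, hi=4; a = [8,7,6,10,13,16,14,15,19]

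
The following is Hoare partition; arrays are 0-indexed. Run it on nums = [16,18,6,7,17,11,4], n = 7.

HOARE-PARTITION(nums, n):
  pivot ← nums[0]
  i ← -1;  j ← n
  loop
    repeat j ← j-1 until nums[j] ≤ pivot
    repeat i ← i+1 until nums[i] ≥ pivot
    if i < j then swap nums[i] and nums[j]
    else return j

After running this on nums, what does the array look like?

pivot=16
j stops at 6 (4), i stops at 0 (16); swap ⇒ [4,18,6,7,17,11,16]
j stops at 5 (11), i stops at 1 (18); swap ⇒ [4,11,6,7,17,18,16]
j stops at 3, i stops at 4; i≥j ⇒ return 3. nums=[4,11,6,7,17,18,16]

[4,11,6,7,17,18,16]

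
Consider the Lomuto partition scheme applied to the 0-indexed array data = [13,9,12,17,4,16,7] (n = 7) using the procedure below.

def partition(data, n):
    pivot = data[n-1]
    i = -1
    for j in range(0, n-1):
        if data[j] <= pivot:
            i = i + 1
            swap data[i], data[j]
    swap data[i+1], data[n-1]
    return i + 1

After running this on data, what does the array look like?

[4,7,12,17,13,16,9]

pivot=7, i=-1
j=0: 13>7, skip
j=1: 9>7, skip
j=2: 12>7, skip
j=3: 17>7, skip
j=4: 4≤7, i=0, swap(0,4) ⇒ [4,9,12,17,13,16,7]
j=5: 16>7, skip
swap(1,6) ⇒ [4,7,12,17,13,16,9]; return 1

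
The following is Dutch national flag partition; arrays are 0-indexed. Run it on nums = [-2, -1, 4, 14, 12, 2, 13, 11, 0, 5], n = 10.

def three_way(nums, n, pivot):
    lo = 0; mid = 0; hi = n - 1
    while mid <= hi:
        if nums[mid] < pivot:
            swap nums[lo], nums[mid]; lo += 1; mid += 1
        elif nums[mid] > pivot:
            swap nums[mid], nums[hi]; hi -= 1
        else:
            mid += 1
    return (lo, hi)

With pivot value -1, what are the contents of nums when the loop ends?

[-2, -1, 14, 12, 2, 13, 11, 0, 5, 4]

lo=0 mid=0 hi=9
-2<-1: swap(0,0), lo=1 mid=1 ⇒ [-2, -1, 4, 14, 12, 2, 13, 11, 0, 5]
-1=-1: mid=2
4>-1: swap(2,9), hi=8 ⇒ [-2, -1, 5, 14, 12, 2, 13, 11, 0, 4]
5>-1: swap(2,8), hi=7 ⇒ [-2, -1, 0, 14, 12, 2, 13, 11, 5, 4]
0>-1: swap(2,7), hi=6 ⇒ [-2, -1, 11, 14, 12, 2, 13, 0, 5, 4]
11>-1: swap(2,6), hi=5 ⇒ [-2, -1, 13, 14, 12, 2, 11, 0, 5, 4]
13>-1: swap(2,5), hi=4 ⇒ [-2, -1, 2, 14, 12, 13, 11, 0, 5, 4]
2>-1: swap(2,4), hi=3 ⇒ [-2, -1, 12, 14, 2, 13, 11, 0, 5, 4]
12>-1: swap(2,3), hi=2 ⇒ [-2, -1, 14, 12, 2, 13, 11, 0, 5, 4]
14>-1: swap(2,2), hi=1 ⇒ [-2, -1, 14, 12, 2, 13, 11, 0, 5, 4]
done. lo=1 hi=1; nums=[-2, -1, 14, 12, 2, 13, 11, 0, 5, 4]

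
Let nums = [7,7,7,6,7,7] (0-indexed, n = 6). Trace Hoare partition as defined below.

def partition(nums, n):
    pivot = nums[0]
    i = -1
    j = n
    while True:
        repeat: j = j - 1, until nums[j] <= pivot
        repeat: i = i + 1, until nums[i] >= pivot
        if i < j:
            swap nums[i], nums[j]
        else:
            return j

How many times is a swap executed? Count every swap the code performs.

pivot = nums[0] = 7; i = -1, j = 6
j→5 (nums[5]=7≤7), i→0 (nums[0]=7≥7); i<j, swap → [7,7,7,6,7,7]
j→4 (nums[4]=7≤7), i→1 (nums[1]=7≥7); i<j, swap → [7,7,7,6,7,7]
j→3 (nums[3]=6≤7), i→2 (nums[2]=7≥7); i<j, swap → [7,7,6,7,7,7]
j→2, i→3; i≥j, return j=2. nums = [7,7,6,7,7,7]

3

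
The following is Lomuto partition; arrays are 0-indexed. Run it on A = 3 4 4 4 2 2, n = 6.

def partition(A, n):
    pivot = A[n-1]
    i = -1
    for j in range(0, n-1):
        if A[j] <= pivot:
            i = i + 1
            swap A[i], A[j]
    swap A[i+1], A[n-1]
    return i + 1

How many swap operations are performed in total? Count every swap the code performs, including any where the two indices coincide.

2

pivot = A[5] = 2; i = -1
j=0: A[0]=3 > 2 → no swap
j=1: A[1]=4 > 2 → no swap
j=2: A[2]=4 > 2 → no swap
j=3: A[3]=4 > 2 → no swap
j=4: A[4]=2 ≤ 2 → i=0, swap A[0],A[4] → 2 4 4 4 3 2
final swap A[1],A[5] → 2 2 4 4 3 4; return 1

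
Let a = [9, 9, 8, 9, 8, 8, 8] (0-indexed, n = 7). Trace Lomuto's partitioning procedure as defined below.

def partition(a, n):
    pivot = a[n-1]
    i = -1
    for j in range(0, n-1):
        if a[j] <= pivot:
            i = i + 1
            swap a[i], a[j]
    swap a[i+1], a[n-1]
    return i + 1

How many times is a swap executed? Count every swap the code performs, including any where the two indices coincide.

pivot = a[6] = 8; i = -1
j=0: a[0]=9 > 8 → no swap
j=1: a[1]=9 > 8 → no swap
j=2: a[2]=8 ≤ 8 → i=0, swap a[0],a[2] → [8, 9, 9, 9, 8, 8, 8]
j=3: a[3]=9 > 8 → no swap
j=4: a[4]=8 ≤ 8 → i=1, swap a[1],a[4] → [8, 8, 9, 9, 9, 8, 8]
j=5: a[5]=8 ≤ 8 → i=2, swap a[2],a[5] → [8, 8, 8, 9, 9, 9, 8]
final swap a[3],a[6] → [8, 8, 8, 8, 9, 9, 9]; return 3

4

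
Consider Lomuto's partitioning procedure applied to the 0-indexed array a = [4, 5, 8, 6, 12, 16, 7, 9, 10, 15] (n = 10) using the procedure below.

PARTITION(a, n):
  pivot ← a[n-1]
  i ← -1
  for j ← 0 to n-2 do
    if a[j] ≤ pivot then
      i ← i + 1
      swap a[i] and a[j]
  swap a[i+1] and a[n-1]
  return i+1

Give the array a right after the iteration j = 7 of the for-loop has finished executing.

pivot = a[9] = 15; i = -1
j=0: a[0]=4 ≤ 15 → i=0, swap a[0],a[0] (no change) → [4, 5, 8, 6, 12, 16, 7, 9, 10, 15]
j=1: a[1]=5 ≤ 15 → i=1, swap a[1],a[1] (no change) → [4, 5, 8, 6, 12, 16, 7, 9, 10, 15]
j=2: a[2]=8 ≤ 15 → i=2, swap a[2],a[2] (no change) → [4, 5, 8, 6, 12, 16, 7, 9, 10, 15]
j=3: a[3]=6 ≤ 15 → i=3, swap a[3],a[3] (no change) → [4, 5, 8, 6, 12, 16, 7, 9, 10, 15]
j=4: a[4]=12 ≤ 15 → i=4, swap a[4],a[4] (no change) → [4, 5, 8, 6, 12, 16, 7, 9, 10, 15]
j=5: a[5]=16 > 15 → no swap
j=6: a[6]=7 ≤ 15 → i=5, swap a[5],a[6] → [4, 5, 8, 6, 12, 7, 16, 9, 10, 15]
j=7: a[7]=9 ≤ 15 → i=6, swap a[6],a[7] → [4, 5, 8, 6, 12, 7, 9, 16, 10, 15]
(after j=7) a = [4, 5, 8, 6, 12, 7, 9, 16, 10, 15]

[4, 5, 8, 6, 12, 7, 9, 16, 10, 15]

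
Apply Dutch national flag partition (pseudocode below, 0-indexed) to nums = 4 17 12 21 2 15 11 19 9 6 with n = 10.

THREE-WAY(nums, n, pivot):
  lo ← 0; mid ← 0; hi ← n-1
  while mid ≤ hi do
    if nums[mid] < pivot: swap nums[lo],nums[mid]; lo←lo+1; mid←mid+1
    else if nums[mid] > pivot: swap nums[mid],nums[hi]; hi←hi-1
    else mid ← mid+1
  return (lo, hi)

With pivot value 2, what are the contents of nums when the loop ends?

pivot = 2; lo=0, mid=0, hi=9
nums[mid]=4>2: swap nums[0],nums[9]; hi=8 → 6 17 12 21 2 15 11 19 9 4
nums[mid]=6>2: swap nums[0],nums[8]; hi=7 → 9 17 12 21 2 15 11 19 6 4
nums[mid]=9>2: swap nums[0],nums[7]; hi=6 → 19 17 12 21 2 15 11 9 6 4
nums[mid]=19>2: swap nums[0],nums[6]; hi=5 → 11 17 12 21 2 15 19 9 6 4
nums[mid]=11>2: swap nums[0],nums[5]; hi=4 → 15 17 12 21 2 11 19 9 6 4
nums[mid]=15>2: swap nums[0],nums[4]; hi=3 → 2 17 12 21 15 11 19 9 6 4
nums[mid]=2=2: mid=1
nums[mid]=17>2: swap nums[1],nums[3]; hi=2 → 2 21 12 17 15 11 19 9 6 4
nums[mid]=21>2: swap nums[1],nums[2]; hi=1 → 2 12 21 17 15 11 19 9 6 4
nums[mid]=12>2: swap nums[1],nums[1]; hi=0 → 2 12 21 17 15 11 19 9 6 4
end: lo=0, hi=0; nums = 2 12 21 17 15 11 19 9 6 4

2 12 21 17 15 11 19 9 6 4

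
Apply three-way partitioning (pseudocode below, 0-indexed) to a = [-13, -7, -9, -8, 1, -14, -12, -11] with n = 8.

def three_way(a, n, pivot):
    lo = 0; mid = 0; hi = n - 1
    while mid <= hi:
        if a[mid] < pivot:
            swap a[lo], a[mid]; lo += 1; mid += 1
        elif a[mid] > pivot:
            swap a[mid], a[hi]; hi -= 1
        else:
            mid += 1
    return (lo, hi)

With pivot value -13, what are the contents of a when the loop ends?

[-14, -13, -8, 1, -9, -12, -11, -7]

lo=0 mid=0 hi=7
-13=-13: mid=1
-7>-13: swap(1,7), hi=6 ⇒ [-13, -11, -9, -8, 1, -14, -12, -7]
-11>-13: swap(1,6), hi=5 ⇒ [-13, -12, -9, -8, 1, -14, -11, -7]
-12>-13: swap(1,5), hi=4 ⇒ [-13, -14, -9, -8, 1, -12, -11, -7]
-14<-13: swap(0,1), lo=1 mid=2 ⇒ [-14, -13, -9, -8, 1, -12, -11, -7]
-9>-13: swap(2,4), hi=3 ⇒ [-14, -13, 1, -8, -9, -12, -11, -7]
1>-13: swap(2,3), hi=2 ⇒ [-14, -13, -8, 1, -9, -12, -11, -7]
-8>-13: swap(2,2), hi=1 ⇒ [-14, -13, -8, 1, -9, -12, -11, -7]
done. lo=1 hi=1; a=[-14, -13, -8, 1, -9, -12, -11, -7]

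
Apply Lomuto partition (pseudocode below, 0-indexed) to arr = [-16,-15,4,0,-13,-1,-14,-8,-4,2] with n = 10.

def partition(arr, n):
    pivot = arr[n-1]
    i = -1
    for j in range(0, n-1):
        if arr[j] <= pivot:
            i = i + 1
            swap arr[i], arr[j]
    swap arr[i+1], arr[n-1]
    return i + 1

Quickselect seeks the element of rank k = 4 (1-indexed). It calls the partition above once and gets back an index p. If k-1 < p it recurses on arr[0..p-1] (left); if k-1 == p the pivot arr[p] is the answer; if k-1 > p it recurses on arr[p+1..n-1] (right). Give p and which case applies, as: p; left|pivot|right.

8; left

pivot=2, i=-1
j=0: -16≤2, i=0, swap(0,0) ⇒ [-16,-15,4,0,-13,-1,-14,-8,-4,2]
j=1: -15≤2, i=1, swap(1,1) ⇒ [-16,-15,4,0,-13,-1,-14,-8,-4,2]
j=2: 4>2, skip
j=3: 0≤2, i=2, swap(2,3) ⇒ [-16,-15,0,4,-13,-1,-14,-8,-4,2]
j=4: -13≤2, i=3, swap(3,4) ⇒ [-16,-15,0,-13,4,-1,-14,-8,-4,2]
j=5: -1≤2, i=4, swap(4,5) ⇒ [-16,-15,0,-13,-1,4,-14,-8,-4,2]
j=6: -14≤2, i=5, swap(5,6) ⇒ [-16,-15,0,-13,-1,-14,4,-8,-4,2]
j=7: -8≤2, i=6, swap(6,7) ⇒ [-16,-15,0,-13,-1,-14,-8,4,-4,2]
j=8: -4≤2, i=7, swap(7,8) ⇒ [-16,-15,0,-13,-1,-14,-8,-4,4,2]
swap(8,9) ⇒ [-16,-15,0,-13,-1,-14,-8,-4,2,4]; return 8
p = 8; k-1 = 3 < 8 ⇒ left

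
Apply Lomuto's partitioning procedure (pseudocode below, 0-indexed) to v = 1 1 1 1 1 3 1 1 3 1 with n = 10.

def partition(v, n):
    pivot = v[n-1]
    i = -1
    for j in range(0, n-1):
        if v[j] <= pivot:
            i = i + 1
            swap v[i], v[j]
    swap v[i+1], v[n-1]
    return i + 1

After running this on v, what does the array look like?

1 1 1 1 1 1 1 1 3 3

pivot = v[9] = 1; i = -1
j=0: v[0]=1 ≤ 1 → i=0, swap v[0],v[0] (no change) → 1 1 1 1 1 3 1 1 3 1
j=1: v[1]=1 ≤ 1 → i=1, swap v[1],v[1] (no change) → 1 1 1 1 1 3 1 1 3 1
j=2: v[2]=1 ≤ 1 → i=2, swap v[2],v[2] (no change) → 1 1 1 1 1 3 1 1 3 1
j=3: v[3]=1 ≤ 1 → i=3, swap v[3],v[3] (no change) → 1 1 1 1 1 3 1 1 3 1
j=4: v[4]=1 ≤ 1 → i=4, swap v[4],v[4] (no change) → 1 1 1 1 1 3 1 1 3 1
j=5: v[5]=3 > 1 → no swap
j=6: v[6]=1 ≤ 1 → i=5, swap v[5],v[6] → 1 1 1 1 1 1 3 1 3 1
j=7: v[7]=1 ≤ 1 → i=6, swap v[6],v[7] → 1 1 1 1 1 1 1 3 3 1
j=8: v[8]=3 > 1 → no swap
final swap v[7],v[9] → 1 1 1 1 1 1 1 1 3 3; return 7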